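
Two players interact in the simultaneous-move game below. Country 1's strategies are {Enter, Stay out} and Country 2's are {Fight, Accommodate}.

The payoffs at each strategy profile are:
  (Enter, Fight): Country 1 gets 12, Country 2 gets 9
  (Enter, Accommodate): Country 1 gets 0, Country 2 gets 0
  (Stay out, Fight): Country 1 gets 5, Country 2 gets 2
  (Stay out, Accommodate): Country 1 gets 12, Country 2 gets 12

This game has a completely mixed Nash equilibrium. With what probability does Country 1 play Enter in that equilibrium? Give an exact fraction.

Let x be the probability that Country 1 plays Enter. In a completely mixed equilibrium, Country 2 must be indifferent between Fight and Accommodate.
Country 2's expected payoff from Fight is 9x + 2(1−x); from Accommodate it is 12(1−x).
Setting these equal: 7x + 2 = −12x + 12, so x = 10/19.

10/19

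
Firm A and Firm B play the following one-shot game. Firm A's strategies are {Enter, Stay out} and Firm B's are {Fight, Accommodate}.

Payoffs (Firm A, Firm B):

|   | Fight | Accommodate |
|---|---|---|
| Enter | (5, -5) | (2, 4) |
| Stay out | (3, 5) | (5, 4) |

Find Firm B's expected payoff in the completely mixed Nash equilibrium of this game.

First find x, the probability Firm A plays Enter, from Firm B's indifference between Fight and Accommodate: −5x + 5(1−x) = 4x + 4(1−x), giving x = 1/10.
Since Firm B is indifferent in equilibrium, Firm B's expected payoff equals the payoff from either column against (1/10, 9/10). Using Fight: −5(1/10) + 5(9/10) = 4.

4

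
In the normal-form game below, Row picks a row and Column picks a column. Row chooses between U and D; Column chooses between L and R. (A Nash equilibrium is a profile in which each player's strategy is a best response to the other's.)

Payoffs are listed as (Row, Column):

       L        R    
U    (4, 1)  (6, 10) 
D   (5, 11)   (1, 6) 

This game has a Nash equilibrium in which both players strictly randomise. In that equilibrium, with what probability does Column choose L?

Let y be the probability that Column plays L. In a completely mixed equilibrium, Row must be indifferent between U and D.
Row's expected payoff from U is 4y + 6(1−y); from D it is 5y + (1−y).
Setting these equal: −2y + 6 = 4y + 1, so y = 5/6.

5/6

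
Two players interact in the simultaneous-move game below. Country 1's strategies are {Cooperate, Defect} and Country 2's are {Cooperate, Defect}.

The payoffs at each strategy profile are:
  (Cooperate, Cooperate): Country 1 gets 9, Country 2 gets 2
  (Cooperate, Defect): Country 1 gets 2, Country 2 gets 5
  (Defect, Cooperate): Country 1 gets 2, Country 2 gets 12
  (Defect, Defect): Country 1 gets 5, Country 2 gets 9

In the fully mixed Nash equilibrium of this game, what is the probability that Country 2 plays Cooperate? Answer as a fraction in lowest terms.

Let y be the probability that Country 2 plays Cooperate. In a completely mixed equilibrium, Country 1 must be indifferent between Cooperate and Defect.
Country 1's expected payoff from Cooperate is 9y + 2(1−y); from Defect it is 2y + 5(1−y).
Setting these equal: 7y + 2 = −3y + 5, so y = 3/10.

3/10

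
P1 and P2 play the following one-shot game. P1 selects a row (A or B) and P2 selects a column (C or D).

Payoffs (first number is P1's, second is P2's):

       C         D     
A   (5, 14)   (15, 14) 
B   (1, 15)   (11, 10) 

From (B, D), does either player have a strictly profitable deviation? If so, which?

Both

P1 at (B, D) earns 11; deviating to A yields 15 — a strict improvement.
P2 earns 10; deviating to C yields 15 — a strict improvement.
Both P1 and P2 have strictly profitable deviations.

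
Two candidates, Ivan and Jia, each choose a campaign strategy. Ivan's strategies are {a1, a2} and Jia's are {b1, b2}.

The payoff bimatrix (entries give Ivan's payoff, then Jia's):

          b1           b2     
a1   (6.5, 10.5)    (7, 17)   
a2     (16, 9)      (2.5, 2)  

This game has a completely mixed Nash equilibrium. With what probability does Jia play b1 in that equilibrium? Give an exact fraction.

Let c be the probability that Jia plays b1. In a completely mixed equilibrium, Ivan must be indifferent between a1 and a2.
Ivan's expected payoff from a1 is 6.5c + 7(1−c); from a2 it is 16c + 2.5(1−c).
Setting these equal: −0.5c + 7 = 13.5c + 2.5, so c = 9/28.

9/28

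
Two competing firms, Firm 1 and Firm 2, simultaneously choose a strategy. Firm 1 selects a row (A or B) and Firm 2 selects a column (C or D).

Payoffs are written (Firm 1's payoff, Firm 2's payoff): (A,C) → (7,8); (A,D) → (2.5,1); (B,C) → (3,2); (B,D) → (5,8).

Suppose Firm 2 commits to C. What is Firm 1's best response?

A

Against C, Firm 1 earns 7 from A and 3 from B.
So A is the best response.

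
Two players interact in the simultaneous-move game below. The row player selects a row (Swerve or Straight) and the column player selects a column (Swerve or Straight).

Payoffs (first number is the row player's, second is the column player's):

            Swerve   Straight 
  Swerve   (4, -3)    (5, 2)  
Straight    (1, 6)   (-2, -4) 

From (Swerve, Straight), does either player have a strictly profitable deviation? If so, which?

Neither

The row player at (Swerve, Straight) earns 5; deviating to Straight yields -2 — not better.
The column player earns 2; deviating to Swerve yields -3 — not better.
Neither player can strictly improve; the profile is a Nash equilibrium.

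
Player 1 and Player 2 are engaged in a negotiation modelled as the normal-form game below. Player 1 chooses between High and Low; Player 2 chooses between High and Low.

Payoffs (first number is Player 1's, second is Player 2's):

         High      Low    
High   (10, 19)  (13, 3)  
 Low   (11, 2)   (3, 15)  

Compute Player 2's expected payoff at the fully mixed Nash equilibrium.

279/29

First find x, the probability Player 1 plays High, from Player 2's indifference between High and Low: 19x + 2(1−x) = 3x + 15(1−x), giving x = 13/29.
Since Player 2 is indifferent in equilibrium, Player 2's expected payoff equals the payoff from either column against (13/29, 16/29). Using High: 19(13/29) + 2(16/29) = 279/29.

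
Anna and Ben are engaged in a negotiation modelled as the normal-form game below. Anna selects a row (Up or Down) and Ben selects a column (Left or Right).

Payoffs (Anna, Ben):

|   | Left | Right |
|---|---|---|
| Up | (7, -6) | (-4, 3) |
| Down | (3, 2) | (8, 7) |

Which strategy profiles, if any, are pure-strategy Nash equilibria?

(Up, Left): Ben prefers Right (3 > -6) — not an equilibrium.
(Up, Right): Anna prefers Down (8 > -4) — not an equilibrium.
(Down, Left): Anna prefers Up (7 > 3); Ben prefers Right (7 > 2) — not an equilibrium.
(Down, Right): Anna gets 8 ≥ -4 from Up, and Ben gets 7 ≥ 2 from Left — Nash equilibrium.

(Down, Right)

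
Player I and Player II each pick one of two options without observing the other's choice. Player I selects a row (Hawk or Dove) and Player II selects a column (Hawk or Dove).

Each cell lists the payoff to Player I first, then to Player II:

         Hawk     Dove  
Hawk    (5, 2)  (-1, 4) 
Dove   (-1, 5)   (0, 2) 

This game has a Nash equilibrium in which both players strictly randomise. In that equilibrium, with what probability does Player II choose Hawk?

1/7

Let y be the probability that Player II plays Hawk. In a completely mixed equilibrium, Player I must be indifferent between Hawk and Dove.
Player I's expected payoff from Hawk is 5y − (1−y); from Dove it is −y.
Setting these equal: 6y − 1 = −y, so y = 1/7.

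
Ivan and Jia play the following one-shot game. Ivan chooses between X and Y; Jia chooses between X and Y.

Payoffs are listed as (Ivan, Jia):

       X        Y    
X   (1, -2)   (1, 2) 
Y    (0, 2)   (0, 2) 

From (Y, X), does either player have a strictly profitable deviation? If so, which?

Ivan

Ivan at (Y, X) earns 0; deviating to X yields 1 — a strict improvement.
Jia earns 2; deviating to Y yields 2 — not better.
Only Ivan has a strictly profitable deviation.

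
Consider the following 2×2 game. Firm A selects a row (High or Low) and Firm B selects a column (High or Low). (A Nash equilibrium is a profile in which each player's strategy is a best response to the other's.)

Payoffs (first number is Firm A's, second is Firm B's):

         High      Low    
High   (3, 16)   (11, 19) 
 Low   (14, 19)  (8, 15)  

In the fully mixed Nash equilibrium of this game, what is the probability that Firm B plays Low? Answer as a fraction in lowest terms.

Let c be the probability that Firm B plays High. In a completely mixed equilibrium, Firm A must be indifferent between High and Low.
Firm A's expected payoff from High is 3c + 11(1−c); from Low it is 14c + 8(1−c).
Setting these equal: −8c + 11 = 6c + 8, so c = 3/14.
Therefore Firm B plays Low with probability 1 − 3/14 = 11/14.

11/14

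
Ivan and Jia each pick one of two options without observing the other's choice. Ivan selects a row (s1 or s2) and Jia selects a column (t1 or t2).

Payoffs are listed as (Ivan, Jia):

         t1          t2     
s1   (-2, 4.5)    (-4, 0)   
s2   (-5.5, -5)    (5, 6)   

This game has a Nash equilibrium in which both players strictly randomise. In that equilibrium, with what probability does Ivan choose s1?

22/31

Let x be the probability that Ivan plays s1. In a completely mixed equilibrium, Jia must be indifferent between t1 and t2.
Jia's expected payoff from t1 is 4.5x − 5(1−x); from t2 it is 6(1−x).
Setting these equal: 9.5x − 5 = −6x + 6, so x = 22/31.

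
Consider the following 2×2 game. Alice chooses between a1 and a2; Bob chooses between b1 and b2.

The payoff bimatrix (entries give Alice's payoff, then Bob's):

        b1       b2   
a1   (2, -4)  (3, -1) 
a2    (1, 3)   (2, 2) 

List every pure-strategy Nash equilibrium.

(a1, b1): Bob prefers b2 (-1 > -4) — not an equilibrium.
(a1, b2): Alice gets 3 ≥ 2 from a2, and Bob gets -1 ≥ -4 from b1 — Nash equilibrium.
(a2, b1): Alice prefers a1 (2 > 1) — not an equilibrium.
(a2, b2): Alice prefers a1 (3 > 2); Bob prefers b1 (3 > 2) — not an equilibrium.

(a1, b2)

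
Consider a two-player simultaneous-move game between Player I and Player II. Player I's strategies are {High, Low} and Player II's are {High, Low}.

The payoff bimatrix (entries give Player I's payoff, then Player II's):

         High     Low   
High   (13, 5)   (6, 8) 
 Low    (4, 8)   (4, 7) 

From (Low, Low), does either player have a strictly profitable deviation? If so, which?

Both

Player I at (Low, Low) earns 4; deviating to High yields 6 — a strict improvement.
Player II earns 7; deviating to High yields 8 — a strict improvement.
Both Player I and Player II have strictly profitable deviations.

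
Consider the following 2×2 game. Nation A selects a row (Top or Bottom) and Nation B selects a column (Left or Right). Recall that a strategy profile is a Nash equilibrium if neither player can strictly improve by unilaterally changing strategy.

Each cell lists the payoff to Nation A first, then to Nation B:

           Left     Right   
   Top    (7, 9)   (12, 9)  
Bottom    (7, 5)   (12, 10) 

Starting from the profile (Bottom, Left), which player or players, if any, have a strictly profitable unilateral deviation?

Nation B

Nation A at (Bottom, Left) earns 7; deviating to Top yields 7 — not better.
Nation B earns 5; deviating to Right yields 10 — a strict improvement.
Only Nation B has a strictly profitable deviation.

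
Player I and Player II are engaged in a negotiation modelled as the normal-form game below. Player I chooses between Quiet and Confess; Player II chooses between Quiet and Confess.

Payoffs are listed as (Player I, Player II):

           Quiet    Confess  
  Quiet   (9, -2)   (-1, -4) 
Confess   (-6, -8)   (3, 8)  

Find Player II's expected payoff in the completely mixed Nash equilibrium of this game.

-8/3

First find x, the probability Player I plays Quiet, from Player II's indifference between Quiet and Confess: −2x − 8(1−x) = −4x + 8(1−x), giving x = 8/9.
Since Player II is indifferent in equilibrium, Player II's expected payoff equals the payoff from either column against (8/9, 1/9). Using Quiet: −2(8/9) − 8(1/9) = -8/3.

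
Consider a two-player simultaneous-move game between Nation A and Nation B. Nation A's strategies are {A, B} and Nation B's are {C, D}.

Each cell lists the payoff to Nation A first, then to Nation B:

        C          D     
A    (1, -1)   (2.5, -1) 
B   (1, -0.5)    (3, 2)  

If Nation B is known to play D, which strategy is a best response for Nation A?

B

Against D, Nation A earns 2.5 from A and 3 from B.
So B is the best response.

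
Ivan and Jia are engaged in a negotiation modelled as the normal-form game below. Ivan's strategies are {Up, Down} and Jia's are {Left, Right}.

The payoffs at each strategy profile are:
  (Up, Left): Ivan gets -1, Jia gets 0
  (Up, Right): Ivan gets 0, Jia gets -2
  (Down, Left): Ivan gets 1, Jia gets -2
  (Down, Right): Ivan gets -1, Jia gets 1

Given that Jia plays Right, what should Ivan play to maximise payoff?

Against Right, Ivan earns 0 from Up and -1 from Down.
So Up is the best response.

Up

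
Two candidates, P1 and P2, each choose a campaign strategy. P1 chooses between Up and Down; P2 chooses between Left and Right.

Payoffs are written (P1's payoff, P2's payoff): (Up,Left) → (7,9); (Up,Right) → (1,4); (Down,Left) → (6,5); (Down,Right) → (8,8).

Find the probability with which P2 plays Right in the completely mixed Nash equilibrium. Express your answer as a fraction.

1/8

Let c be the probability that P2 plays Left. In a completely mixed equilibrium, P1 must be indifferent between Up and Down.
P1's expected payoff from Up is 7c + (1−c); from Down it is 6c + 8(1−c).
Setting these equal: 6c + 1 = −2c + 8, so c = 7/8.
Therefore P2 plays Right with probability 1 − 7/8 = 1/8.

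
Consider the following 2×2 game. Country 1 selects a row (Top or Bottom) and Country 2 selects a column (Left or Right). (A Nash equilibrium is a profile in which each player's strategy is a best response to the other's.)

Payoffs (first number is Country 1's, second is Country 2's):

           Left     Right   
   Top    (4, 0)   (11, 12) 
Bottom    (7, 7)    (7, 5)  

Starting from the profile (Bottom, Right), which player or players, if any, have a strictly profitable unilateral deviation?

Country 1 at (Bottom, Right) earns 7; deviating to Top yields 11 — a strict improvement.
Country 2 earns 5; deviating to Left yields 7 — a strict improvement.
Both Country 1 and Country 2 have strictly profitable deviations.

Both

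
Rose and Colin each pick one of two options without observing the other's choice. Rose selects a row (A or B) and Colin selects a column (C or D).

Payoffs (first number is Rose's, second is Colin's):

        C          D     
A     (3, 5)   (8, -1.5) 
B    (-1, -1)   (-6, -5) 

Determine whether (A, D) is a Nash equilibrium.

No

At (A, D), Rose earns 8; switching to B would give -6, so Rose has no profitable deviation.
Colin earns -1.5; switching to C would give 5, so Colin would deviate.
Since at least one player can profitably deviate, this is not a Nash equilibrium.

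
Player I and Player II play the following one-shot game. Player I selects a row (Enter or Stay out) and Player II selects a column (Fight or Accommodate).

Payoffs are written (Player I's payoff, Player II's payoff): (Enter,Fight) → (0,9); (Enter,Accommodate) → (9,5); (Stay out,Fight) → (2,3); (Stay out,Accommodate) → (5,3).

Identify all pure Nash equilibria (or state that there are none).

(Stay out, Fight)

(Enter, Fight): Player I prefers Stay out (2 > 0) — not an equilibrium.
(Enter, Accommodate): Player II prefers Fight (9 > 5) — not an equilibrium.
(Stay out, Fight): Player I gets 2 ≥ 0 from Enter, and Player II gets 3 ≥ 3 from Accommodate — Nash equilibrium.
(Stay out, Accommodate): Player I prefers Enter (9 > 5) — not an equilibrium.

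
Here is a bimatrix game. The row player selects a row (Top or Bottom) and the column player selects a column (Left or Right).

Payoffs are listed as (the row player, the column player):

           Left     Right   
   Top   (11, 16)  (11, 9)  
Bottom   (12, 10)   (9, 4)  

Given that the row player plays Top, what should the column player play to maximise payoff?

Left

Against Top, the column player earns 16 from Left and 9 from Right.
So Left is the best response.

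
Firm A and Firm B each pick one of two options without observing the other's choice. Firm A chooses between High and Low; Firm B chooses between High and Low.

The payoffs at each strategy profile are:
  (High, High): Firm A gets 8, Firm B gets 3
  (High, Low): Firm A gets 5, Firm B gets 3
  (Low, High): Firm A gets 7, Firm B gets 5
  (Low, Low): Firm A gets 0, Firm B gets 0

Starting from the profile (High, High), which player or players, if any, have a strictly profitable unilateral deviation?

Neither

Firm A at (High, High) earns 8; deviating to Low yields 7 — not better.
Firm B earns 3; deviating to Low yields 3 — not better.
Neither player can strictly improve; the profile is a Nash equilibrium.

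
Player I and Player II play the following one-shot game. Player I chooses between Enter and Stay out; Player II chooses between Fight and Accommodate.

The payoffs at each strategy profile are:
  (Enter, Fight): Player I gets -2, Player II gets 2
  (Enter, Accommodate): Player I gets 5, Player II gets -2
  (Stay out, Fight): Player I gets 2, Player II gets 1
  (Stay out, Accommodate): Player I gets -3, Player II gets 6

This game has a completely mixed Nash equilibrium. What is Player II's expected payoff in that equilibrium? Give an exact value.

14/9

First find p, the probability Player I plays Enter, from Player II's indifference between Fight and Accommodate: 2p + (1−p) = −2p + 6(1−p), giving p = 5/9.
Since Player II is indifferent in equilibrium, Player II's expected payoff equals the payoff from either column against (5/9, 4/9). Using Fight: 2(5/9) + (4/9) = 14/9.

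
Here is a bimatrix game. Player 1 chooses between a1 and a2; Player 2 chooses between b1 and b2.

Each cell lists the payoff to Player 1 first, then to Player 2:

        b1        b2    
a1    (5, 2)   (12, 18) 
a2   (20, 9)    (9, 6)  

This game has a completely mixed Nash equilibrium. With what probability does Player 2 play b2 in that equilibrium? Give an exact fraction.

5/6

Let q be the probability that Player 2 plays b1. In a completely mixed equilibrium, Player 1 must be indifferent between a1 and a2.
Player 1's expected payoff from a1 is 5q + 12(1−q); from a2 it is 20q + 9(1−q).
Setting these equal: −7q + 12 = 11q + 9, so q = 1/6.
Therefore Player 2 plays b2 with probability 1 − 1/6 = 5/6.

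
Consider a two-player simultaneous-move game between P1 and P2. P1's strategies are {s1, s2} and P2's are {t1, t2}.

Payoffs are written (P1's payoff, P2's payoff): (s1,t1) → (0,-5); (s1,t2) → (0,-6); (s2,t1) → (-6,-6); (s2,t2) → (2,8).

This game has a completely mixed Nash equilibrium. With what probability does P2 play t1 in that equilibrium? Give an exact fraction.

1/4

Let q be the probability that P2 plays t1. In a completely mixed equilibrium, P1 must be indifferent between s1 and s2.
P1's expected payoff from s1 is 0; from s2 it is −6q + 2(1−q).
Setting these equal: 0 = −8q + 2, so q = 1/4.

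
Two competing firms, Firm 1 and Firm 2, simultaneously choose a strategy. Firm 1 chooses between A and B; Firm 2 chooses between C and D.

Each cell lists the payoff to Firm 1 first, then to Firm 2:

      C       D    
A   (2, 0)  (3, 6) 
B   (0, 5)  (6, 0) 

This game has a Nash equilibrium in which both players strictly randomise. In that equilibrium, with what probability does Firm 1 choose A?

5/11

Let r be the probability that Firm 1 plays A. In a completely mixed equilibrium, Firm 2 must be indifferent between C and D.
Firm 2's expected payoff from C is 5(1−r); from D it is 6r.
Setting these equal: −5r + 5 = 6r, so r = 5/11.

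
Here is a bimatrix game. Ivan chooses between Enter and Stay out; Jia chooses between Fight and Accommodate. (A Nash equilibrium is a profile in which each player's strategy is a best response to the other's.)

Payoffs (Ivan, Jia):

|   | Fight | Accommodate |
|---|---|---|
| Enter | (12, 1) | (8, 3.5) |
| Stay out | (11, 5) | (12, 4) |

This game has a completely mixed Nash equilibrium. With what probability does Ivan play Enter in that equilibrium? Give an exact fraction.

2/7

Let p be the probability that Ivan plays Enter. In a completely mixed equilibrium, Jia must be indifferent between Fight and Accommodate.
Jia's expected payoff from Fight is p + 5(1−p); from Accommodate it is 3.5p + 4(1−p).
Setting these equal: −4p + 5 = −0.5p + 4, so p = 2/7.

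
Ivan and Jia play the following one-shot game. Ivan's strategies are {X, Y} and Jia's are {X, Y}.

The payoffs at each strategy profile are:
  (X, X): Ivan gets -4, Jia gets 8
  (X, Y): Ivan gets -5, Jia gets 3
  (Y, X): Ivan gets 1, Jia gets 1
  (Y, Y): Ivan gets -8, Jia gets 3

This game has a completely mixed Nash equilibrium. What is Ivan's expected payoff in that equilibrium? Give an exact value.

-37/8

First find y, the probability Jia plays X, from Ivan's indifference between X and Y: −4y − 5(1−y) = y − 8(1−y), giving y = 3/8.
Since Ivan is indifferent in equilibrium, Ivan's expected payoff equals the payoff from either row against (3/8, 5/8). Using X: −4(3/8) − 5(5/8) = -37/8.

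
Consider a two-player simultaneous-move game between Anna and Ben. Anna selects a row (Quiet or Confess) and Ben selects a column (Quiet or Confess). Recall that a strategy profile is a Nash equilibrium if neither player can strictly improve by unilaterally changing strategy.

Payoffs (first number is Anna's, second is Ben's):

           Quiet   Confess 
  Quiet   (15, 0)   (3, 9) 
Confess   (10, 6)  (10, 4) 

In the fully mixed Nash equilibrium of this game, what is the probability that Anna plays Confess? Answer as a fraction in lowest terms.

Let p be the probability that Anna plays Quiet. In a completely mixed equilibrium, Ben must be indifferent between Quiet and Confess.
Ben's expected payoff from Quiet is 6(1−p); from Confess it is 9p + 4(1−p).
Setting these equal: −6p + 6 = 5p + 4, so p = 2/11.
Therefore Anna plays Confess with probability 1 − 2/11 = 9/11.

9/11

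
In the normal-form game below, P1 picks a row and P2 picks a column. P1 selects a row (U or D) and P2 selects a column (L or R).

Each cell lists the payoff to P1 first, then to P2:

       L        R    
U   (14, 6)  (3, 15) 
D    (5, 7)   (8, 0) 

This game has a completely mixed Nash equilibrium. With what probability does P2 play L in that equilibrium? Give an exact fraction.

Let y be the probability that P2 plays L. In a completely mixed equilibrium, P1 must be indifferent between U and D.
P1's expected payoff from U is 14y + 3(1−y); from D it is 5y + 8(1−y).
Setting these equal: 11y + 3 = −3y + 8, so y = 5/14.

5/14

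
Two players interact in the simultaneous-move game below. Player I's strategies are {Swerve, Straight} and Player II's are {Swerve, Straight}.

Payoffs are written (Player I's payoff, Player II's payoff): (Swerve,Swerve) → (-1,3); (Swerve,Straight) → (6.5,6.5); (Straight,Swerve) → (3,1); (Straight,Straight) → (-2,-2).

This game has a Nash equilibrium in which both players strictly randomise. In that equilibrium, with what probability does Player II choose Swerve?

17/25

Let q be the probability that Player II plays Swerve. In a completely mixed equilibrium, Player I must be indifferent between Swerve and Straight.
Player I's expected payoff from Swerve is −q + 6.5(1−q); from Straight it is 3q − 2(1−q).
Setting these equal: −7.5q + 6.5 = 5q − 2, so q = 17/25.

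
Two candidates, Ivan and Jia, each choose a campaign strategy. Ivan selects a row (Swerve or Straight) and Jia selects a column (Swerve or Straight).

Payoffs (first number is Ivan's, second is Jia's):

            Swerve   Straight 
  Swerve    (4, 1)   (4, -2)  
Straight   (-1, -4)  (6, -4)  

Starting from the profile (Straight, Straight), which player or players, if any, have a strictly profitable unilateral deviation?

Neither

Ivan at (Straight, Straight) earns 6; deviating to Swerve yields 4 — not better.
Jia earns -4; deviating to Swerve yields -4 — not better.
Neither player can strictly improve; the profile is a Nash equilibrium.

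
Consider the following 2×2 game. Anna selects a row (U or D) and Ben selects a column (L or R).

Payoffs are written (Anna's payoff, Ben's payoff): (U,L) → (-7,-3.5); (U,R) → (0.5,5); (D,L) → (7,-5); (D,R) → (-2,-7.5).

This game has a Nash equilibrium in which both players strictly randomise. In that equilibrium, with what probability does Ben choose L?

Let q be the probability that Ben plays L. In a completely mixed equilibrium, Anna must be indifferent between U and D.
Anna's expected payoff from U is −7q + 0.5(1−q); from D it is 7q − 2(1−q).
Setting these equal: −7.5q + 0.5 = 9q − 2, so q = 5/33.

5/33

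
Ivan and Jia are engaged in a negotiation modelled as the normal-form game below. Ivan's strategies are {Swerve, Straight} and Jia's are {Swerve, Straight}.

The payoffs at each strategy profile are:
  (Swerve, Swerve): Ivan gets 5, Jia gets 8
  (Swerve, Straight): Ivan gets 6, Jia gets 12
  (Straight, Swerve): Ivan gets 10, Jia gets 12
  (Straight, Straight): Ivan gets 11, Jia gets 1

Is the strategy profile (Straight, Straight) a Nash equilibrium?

No

At (Straight, Straight), Ivan earns 11; switching to Swerve would give 6, so Ivan has no profitable deviation.
Jia earns 1; switching to Swerve would give 12, so Jia would deviate.
Since at least one player can profitably deviate, this is not a Nash equilibrium.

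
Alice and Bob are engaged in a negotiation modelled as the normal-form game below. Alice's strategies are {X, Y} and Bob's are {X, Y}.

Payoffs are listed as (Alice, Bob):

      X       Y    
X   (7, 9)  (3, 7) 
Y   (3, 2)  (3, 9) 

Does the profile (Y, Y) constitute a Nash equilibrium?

Yes

At (Y, Y), Alice earns 3; switching to X would give 3, so Alice has no profitable deviation.
Bob earns 9; switching to X would give 2, so Bob has no profitable deviation.
Neither player can gain by a unilateral deviation, so this profile is a Nash equilibrium.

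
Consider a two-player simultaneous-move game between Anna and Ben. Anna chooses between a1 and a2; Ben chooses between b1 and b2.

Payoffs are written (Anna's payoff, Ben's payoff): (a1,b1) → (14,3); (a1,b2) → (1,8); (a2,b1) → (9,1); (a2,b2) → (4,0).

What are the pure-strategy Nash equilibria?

(a1, b1): Ben prefers b2 (8 > 3) — not an equilibrium.
(a1, b2): Anna prefers a2 (4 > 1) — not an equilibrium.
(a2, b1): Anna prefers a1 (14 > 9) — not an equilibrium.
(a2, b2): Ben prefers b1 (1 > 0) — not an equilibrium.

none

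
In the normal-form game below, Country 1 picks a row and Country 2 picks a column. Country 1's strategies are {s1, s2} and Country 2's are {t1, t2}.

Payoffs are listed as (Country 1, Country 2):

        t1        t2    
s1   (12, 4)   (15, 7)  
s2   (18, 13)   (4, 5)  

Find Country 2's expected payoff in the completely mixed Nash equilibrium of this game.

71/11

First find x, the probability Country 1 plays s1, from Country 2's indifference between t1 and t2: 4x + 13(1−x) = 7x + 5(1−x), giving x = 8/11.
Since Country 2 is indifferent in equilibrium, Country 2's expected payoff equals the payoff from either column against (8/11, 3/11). Using t1: 4(8/11) + 13(3/11) = 71/11.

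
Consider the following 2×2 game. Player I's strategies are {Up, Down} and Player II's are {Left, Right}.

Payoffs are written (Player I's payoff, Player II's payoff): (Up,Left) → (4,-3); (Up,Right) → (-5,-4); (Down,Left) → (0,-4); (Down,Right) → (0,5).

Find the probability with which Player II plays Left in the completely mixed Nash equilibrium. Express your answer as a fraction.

Let y be the probability that Player II plays Left. In a completely mixed equilibrium, Player I must be indifferent between Up and Down.
Player I's expected payoff from Up is 4y − 5(1−y); from Down it is 0.
Setting these equal: 9y − 5 = 0, so y = 5/9.

5/9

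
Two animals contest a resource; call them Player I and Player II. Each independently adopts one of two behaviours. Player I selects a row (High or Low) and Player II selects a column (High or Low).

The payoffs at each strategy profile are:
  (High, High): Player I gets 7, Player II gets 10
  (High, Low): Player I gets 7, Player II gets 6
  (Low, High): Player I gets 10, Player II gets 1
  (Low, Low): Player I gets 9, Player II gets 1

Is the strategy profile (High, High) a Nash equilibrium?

At (High, High), Player I earns 7; switching to Low would give 10, so Player I would deviate.
Player II earns 10; switching to Low would give 6, so Player II has no profitable deviation.
Since at least one player can profitably deviate, this is not a Nash equilibrium.

No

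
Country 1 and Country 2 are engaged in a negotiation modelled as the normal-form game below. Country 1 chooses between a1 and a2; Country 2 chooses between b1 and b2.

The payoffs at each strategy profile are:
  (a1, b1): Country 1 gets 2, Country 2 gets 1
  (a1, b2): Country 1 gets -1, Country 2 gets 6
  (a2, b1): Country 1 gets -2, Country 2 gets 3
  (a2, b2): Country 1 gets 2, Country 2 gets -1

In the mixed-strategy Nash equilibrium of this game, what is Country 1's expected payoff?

First find y, the probability Country 2 plays b1, from Country 1's indifference between a1 and a2: 2y − (1−y) = −2y + 2(1−y), giving y = 3/7.
Since Country 1 is indifferent in equilibrium, Country 1's expected payoff equals the payoff from either row against (3/7, 4/7). Using a1: 2(3/7) − (4/7) = 2/7.

2/7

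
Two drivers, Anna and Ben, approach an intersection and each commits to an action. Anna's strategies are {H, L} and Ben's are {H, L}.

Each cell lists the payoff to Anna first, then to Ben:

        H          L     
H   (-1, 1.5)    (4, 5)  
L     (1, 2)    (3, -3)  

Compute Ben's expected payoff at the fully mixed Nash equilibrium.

First find x, the probability Anna plays H, from Ben's indifference between H and L: 1.5x + 2(1−x) = 5x − 3(1−x), giving x = 10/17.
Since Ben is indifferent in equilibrium, Ben's expected payoff equals the payoff from either column against (10/17, 7/17). Using H: 1.5(10/17) + 2(7/17) = 29/17.

29/17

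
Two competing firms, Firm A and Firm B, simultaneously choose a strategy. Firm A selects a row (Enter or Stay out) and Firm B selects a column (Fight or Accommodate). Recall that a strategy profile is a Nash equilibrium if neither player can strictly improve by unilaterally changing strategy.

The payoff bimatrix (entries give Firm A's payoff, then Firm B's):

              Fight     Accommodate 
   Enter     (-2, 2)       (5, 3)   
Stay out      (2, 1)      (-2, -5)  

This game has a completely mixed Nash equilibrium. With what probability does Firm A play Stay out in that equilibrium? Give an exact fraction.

Let x be the probability that Firm A plays Enter. In a completely mixed equilibrium, Firm B must be indifferent between Fight and Accommodate.
Firm B's expected payoff from Fight is 2x + (1−x); from Accommodate it is 3x − 5(1−x).
Setting these equal: x + 1 = 8x − 5, so x = 6/7.
Therefore Firm A plays Stay out with probability 1 − 6/7 = 1/7.

1/7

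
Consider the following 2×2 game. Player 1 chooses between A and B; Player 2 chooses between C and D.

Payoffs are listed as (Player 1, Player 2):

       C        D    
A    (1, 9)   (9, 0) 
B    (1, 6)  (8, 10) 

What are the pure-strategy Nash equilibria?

(A, C)

(A, C): Player 1 gets 1 ≥ 1 from B, and Player 2 gets 9 ≥ 0 from D — Nash equilibrium.
(A, D): Player 2 prefers C (9 > 0) — not an equilibrium.
(B, C): Player 2 prefers D (10 > 6) — not an equilibrium.
(B, D): Player 1 prefers A (9 > 8) — not an equilibrium.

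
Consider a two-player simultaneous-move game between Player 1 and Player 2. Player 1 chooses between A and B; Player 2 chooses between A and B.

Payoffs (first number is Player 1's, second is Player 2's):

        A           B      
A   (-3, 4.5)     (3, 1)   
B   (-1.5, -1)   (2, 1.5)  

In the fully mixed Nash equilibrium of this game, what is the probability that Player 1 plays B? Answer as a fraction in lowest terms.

Let x be the probability that Player 1 plays A. In a completely mixed equilibrium, Player 2 must be indifferent between A and B.
Player 2's expected payoff from A is 4.5x − (1−x); from B it is x + 1.5(1−x).
Setting these equal: 5.5x − 1 = −0.5x + 1.5, so x = 5/12.
Therefore Player 1 plays B with probability 1 − 5/12 = 7/12.

7/12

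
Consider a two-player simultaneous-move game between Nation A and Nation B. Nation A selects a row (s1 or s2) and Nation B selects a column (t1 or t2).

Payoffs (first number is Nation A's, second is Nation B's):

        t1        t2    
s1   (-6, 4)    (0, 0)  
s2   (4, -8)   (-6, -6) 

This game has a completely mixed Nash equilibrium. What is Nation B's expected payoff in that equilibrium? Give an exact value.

-4

First find p, the probability Nation A plays s1, from Nation B's indifference between t1 and t2: 4p − 8(1−p) = −6(1−p), giving p = 1/3.
Since Nation B is indifferent in equilibrium, Nation B's expected payoff equals the payoff from either column against (1/3, 2/3). Using t1: 4(1/3) − 8(2/3) = -4.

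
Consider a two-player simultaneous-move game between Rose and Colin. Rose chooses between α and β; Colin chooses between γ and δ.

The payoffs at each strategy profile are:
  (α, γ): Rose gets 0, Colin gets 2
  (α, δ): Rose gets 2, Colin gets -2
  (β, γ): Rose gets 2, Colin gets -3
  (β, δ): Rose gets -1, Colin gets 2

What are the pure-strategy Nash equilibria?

none

(α, γ): Rose prefers β (2 > 0) — not an equilibrium.
(α, δ): Colin prefers γ (2 > -2) — not an equilibrium.
(β, γ): Colin prefers δ (2 > -3) — not an equilibrium.
(β, δ): Rose prefers α (2 > -1) — not an equilibrium.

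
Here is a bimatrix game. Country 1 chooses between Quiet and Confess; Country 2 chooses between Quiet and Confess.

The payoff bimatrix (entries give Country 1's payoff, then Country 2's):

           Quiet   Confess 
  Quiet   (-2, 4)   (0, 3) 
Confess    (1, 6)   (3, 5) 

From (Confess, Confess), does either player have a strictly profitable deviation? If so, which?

Country 1 at (Confess, Confess) earns 3; deviating to Quiet yields 0 — not better.
Country 2 earns 5; deviating to Quiet yields 6 — a strict improvement.
Only Country 2 has a strictly profitable deviation.

Country 2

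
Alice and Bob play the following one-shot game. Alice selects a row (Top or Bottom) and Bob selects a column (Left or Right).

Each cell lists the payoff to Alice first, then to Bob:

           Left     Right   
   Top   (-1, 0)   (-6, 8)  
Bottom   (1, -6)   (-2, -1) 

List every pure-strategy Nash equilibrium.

(Bottom, Right)

(Top, Left): Alice prefers Bottom (1 > -1); Bob prefers Right (8 > 0) — not an equilibrium.
(Top, Right): Alice prefers Bottom (-2 > -6) — not an equilibrium.
(Bottom, Left): Bob prefers Right (-1 > -6) — not an equilibrium.
(Bottom, Right): Alice gets -2 ≥ -6 from Top, and Bob gets -1 ≥ -6 from Left — Nash equilibrium.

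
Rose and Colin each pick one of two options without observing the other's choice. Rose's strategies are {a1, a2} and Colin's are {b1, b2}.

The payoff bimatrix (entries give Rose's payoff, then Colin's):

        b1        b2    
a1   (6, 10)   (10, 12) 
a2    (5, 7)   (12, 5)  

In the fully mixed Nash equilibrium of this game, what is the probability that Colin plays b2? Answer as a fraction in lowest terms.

1/3

Let y be the probability that Colin plays b1. In a completely mixed equilibrium, Rose must be indifferent between a1 and a2.
Rose's expected payoff from a1 is 6y + 10(1−y); from a2 it is 5y + 12(1−y).
Setting these equal: −4y + 10 = −7y + 12, so y = 2/3.
Therefore Colin plays b2 with probability 1 − 2/3 = 1/3.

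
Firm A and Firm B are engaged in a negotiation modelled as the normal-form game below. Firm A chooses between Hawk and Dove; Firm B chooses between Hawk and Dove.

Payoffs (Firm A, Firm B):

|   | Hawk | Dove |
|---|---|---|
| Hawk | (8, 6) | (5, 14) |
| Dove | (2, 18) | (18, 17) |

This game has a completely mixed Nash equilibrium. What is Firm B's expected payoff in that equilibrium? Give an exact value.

50/3

First find p, the probability Firm A plays Hawk, from Firm B's indifference between Hawk and Dove: 6p + 18(1−p) = 14p + 17(1−p), giving p = 1/9.
Since Firm B is indifferent in equilibrium, Firm B's expected payoff equals the payoff from either column against (1/9, 8/9). Using Hawk: 6(1/9) + 18(8/9) = 50/3.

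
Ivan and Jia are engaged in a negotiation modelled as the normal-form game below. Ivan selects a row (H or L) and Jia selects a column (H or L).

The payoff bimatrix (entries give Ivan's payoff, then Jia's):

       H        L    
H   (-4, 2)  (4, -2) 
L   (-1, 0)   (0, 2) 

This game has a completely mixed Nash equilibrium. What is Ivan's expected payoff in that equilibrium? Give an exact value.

First find y, the probability Jia plays H, from Ivan's indifference between H and L: −4y + 4(1−y) = −y, giving y = 4/7.
Since Ivan is indifferent in equilibrium, Ivan's expected payoff equals the payoff from either row against (4/7, 3/7). Using H: −4(4/7) + 4(3/7) = -4/7.

-4/7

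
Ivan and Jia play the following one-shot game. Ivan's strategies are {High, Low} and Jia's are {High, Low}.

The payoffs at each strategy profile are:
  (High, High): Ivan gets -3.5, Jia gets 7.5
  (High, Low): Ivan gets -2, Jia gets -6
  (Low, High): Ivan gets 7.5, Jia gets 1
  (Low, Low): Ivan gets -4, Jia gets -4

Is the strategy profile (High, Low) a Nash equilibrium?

No

At (High, Low), Ivan earns -2; switching to Low would give -4, so Ivan has no profitable deviation.
Jia earns -6; switching to High would give 7.5, so Jia would deviate.
Since at least one player can profitably deviate, this is not a Nash equilibrium.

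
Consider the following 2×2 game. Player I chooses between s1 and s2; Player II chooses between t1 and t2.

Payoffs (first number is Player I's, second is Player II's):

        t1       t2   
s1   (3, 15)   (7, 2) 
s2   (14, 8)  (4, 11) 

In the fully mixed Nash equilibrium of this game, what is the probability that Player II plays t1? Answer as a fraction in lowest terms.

3/14

Let q be the probability that Player II plays t1. In a completely mixed equilibrium, Player I must be indifferent between s1 and s2.
Player I's expected payoff from s1 is 3q + 7(1−q); from s2 it is 14q + 4(1−q).
Setting these equal: −4q + 7 = 10q + 4, so q = 3/14.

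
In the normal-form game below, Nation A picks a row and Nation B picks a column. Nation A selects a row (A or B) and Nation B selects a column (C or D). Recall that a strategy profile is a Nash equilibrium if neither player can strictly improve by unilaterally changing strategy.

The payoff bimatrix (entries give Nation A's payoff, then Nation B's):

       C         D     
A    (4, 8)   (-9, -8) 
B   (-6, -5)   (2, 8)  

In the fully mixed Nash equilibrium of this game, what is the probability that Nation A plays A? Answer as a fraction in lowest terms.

Let x be the probability that Nation A plays A. In a completely mixed equilibrium, Nation B must be indifferent between C and D.
Nation B's expected payoff from C is 8x − 5(1−x); from D it is −8x + 8(1−x).
Setting these equal: 13x − 5 = −16x + 8, so x = 13/29.

13/29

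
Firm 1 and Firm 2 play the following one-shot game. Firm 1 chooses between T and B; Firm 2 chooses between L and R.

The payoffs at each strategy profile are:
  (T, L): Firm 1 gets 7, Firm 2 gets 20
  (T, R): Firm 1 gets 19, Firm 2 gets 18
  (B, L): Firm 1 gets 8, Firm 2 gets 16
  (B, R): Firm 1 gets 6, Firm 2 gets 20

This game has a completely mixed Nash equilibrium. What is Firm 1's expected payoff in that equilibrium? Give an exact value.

55/7

First find y, the probability Firm 2 plays L, from Firm 1's indifference between T and B: 7y + 19(1−y) = 8y + 6(1−y), giving y = 13/14.
Since Firm 1 is indifferent in equilibrium, Firm 1's expected payoff equals the payoff from either row against (13/14, 1/14). Using T: 7(13/14) + 19(1/14) = 55/7.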